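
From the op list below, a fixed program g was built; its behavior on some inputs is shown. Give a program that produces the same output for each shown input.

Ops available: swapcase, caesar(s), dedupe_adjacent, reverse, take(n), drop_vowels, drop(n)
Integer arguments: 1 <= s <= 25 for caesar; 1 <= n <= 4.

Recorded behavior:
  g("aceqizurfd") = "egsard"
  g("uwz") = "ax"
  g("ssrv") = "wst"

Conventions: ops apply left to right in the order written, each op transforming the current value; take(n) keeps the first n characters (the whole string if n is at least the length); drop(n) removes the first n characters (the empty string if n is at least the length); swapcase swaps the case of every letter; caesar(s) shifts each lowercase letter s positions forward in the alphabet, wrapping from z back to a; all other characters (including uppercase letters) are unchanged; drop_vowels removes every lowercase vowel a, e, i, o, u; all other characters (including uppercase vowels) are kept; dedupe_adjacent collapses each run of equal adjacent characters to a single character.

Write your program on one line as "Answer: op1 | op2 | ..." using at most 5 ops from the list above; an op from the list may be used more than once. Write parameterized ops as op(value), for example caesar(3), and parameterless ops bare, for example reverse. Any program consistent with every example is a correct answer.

reverse | drop_vowels | caesar(1) | dedupe_adjacent

Check, running the answer program on each example:
  "aceqizurfd" -> "dfruziqeca" -> "dfrzqc" -> "egsard" -> "egsard"
  "uwz" -> "zwu" -> "zw" -> "ax" -> "ax"
  "ssrv" -> "vrss" -> "vrss" -> "wstt" -> "wst"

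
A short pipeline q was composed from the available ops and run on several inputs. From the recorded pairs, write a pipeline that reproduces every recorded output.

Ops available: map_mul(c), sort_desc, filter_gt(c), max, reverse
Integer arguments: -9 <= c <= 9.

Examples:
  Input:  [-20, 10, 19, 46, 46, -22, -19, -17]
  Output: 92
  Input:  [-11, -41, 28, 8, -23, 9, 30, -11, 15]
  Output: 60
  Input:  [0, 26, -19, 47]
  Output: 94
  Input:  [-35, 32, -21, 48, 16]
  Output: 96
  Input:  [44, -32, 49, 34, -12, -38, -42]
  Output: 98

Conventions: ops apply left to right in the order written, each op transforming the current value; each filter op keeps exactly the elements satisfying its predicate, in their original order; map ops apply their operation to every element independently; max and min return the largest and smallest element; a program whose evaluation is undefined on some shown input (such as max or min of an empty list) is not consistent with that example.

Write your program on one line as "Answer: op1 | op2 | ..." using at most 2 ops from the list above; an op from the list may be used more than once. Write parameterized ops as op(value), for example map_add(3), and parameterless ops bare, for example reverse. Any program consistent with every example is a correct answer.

map_mul(2) | max

Check, running the answer program on each example:
  [-20, 10, 19, 46, 46, -22, -19, -17] -> [-40, 20, 38, 92, 92, -44, -38, -34] -> 92
  [-11, -41, 28, 8, -23, 9, 30, -11, 15] -> [-22, -82, 56, 16, -46, 18, 60, -22, 30] -> 60
  [0, 26, -19, 47] -> [0, 52, -38, 94] -> 94
  [-35, 32, -21, 48, 16] -> [-70, 64, -42, 96, 32] -> 96
  [44, -32, 49, 34, -12, -38, -42] -> [88, -64, 98, 68, -24, -76, -84] -> 98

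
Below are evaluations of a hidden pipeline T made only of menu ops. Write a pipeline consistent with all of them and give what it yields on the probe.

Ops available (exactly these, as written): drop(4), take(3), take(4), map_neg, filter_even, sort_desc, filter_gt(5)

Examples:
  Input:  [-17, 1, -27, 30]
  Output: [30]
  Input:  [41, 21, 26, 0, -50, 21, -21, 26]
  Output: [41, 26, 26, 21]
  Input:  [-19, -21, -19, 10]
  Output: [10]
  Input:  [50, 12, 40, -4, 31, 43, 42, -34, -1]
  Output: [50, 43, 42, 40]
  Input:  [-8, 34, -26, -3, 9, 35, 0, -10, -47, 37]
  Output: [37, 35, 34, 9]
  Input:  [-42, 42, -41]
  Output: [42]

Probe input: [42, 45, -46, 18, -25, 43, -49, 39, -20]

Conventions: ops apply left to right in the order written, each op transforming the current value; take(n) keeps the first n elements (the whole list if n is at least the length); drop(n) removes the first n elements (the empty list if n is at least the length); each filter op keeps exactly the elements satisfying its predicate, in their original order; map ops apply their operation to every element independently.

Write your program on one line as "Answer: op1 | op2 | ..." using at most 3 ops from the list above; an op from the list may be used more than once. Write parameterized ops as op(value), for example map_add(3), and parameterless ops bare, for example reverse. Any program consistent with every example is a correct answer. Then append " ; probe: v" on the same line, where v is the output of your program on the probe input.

sort_desc | filter_gt(5) | take(4) ; probe: [45, 43, 42, 39]

Check, running the answer program on each example:
  [-17, 1, -27, 30] -> [30, 1, -17, -27] -> [30] -> [30]
  [41, 21, 26, 0, -50, 21, -21, 26] -> [41, 26, 26, 21, 21, 0, -21, -50] -> [41, 26, 26, 21, 21] -> [41, 26, 26, 21]
  [-19, -21, -19, 10] -> [10, -19, -19, -21] -> [10] -> [10]
  [50, 12, 40, -4, 31, 43, 42, -34, -1] -> [50, 43, 42, 40, 31, 12, -1, -4, -34] -> [50, 43, 42, 40, 31, 12] -> [50, 43, 42, 40]
  [-8, 34, -26, -3, 9, 35, 0, -10, -47, 37] -> [37, 35, 34, 9, 0, -3, -8, -10, -26, -47] -> [37, 35, 34, 9] -> [37, 35, 34, 9]
  [-42, 42, -41] -> [42, -41, -42] -> [42] -> [42]
  probe: [42, 45, -46, 18, -25, 43, -49, 39, -20] -> [45, 43, 42, 39, 18, -20, -25, -46, -49] -> [45, 43, 42, 39, 18] -> [45, 43, 42, 39]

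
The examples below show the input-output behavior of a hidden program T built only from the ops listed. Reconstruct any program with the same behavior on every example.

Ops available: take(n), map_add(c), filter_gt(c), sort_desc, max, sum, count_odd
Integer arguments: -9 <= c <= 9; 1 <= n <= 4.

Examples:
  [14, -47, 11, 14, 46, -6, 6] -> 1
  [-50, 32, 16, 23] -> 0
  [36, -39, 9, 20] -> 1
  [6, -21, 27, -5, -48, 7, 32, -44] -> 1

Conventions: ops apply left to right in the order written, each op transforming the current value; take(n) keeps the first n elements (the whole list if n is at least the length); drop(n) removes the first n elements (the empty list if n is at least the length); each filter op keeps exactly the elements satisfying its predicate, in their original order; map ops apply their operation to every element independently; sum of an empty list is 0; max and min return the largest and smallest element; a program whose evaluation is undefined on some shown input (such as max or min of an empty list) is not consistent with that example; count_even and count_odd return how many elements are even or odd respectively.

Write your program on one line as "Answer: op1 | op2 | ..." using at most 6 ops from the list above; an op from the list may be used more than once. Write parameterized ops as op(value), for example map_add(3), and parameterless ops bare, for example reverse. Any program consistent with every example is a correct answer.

take(3) | sort_desc | map_add(1) | filter_gt(-8) | map_add(-9) | count_odd

Check, running the answer program on each example:
  [14, -47, 11, 14, 46, -6, 6] -> [14, -47, 11] -> [14, 11, -47] -> [15, 12, -46] -> [15, 12] -> [6, 3] -> 1
  [-50, 32, 16, 23] -> [-50, 32, 16] -> [32, 16, -50] -> [33, 17, -49] -> [33, 17] -> [24, 8] -> 0
  [36, -39, 9, 20] -> [36, -39, 9] -> [36, 9, -39] -> [37, 10, -38] -> [37, 10] -> [28, 1] -> 1
  [6, -21, 27, -5, -48, 7, 32, -44] -> [6, -21, 27] -> [27, 6, -21] -> [28, 7, -20] -> [28, 7] -> [19, -2] -> 1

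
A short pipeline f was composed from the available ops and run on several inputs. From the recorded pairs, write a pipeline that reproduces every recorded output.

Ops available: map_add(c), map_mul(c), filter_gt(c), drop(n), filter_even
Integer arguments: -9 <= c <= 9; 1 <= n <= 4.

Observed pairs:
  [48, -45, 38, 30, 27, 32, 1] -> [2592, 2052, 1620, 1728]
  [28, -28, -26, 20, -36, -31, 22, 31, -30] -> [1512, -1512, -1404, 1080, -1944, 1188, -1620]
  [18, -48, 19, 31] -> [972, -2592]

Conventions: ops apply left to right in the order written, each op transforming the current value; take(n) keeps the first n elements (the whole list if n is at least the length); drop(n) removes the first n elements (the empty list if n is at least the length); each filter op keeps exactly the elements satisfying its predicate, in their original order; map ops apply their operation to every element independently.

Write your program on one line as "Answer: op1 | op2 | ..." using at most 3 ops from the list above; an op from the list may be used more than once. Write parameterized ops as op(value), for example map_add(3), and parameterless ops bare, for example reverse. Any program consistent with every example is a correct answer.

filter_even | map_mul(9) | map_mul(6)

Check, running the answer program on each example:
  [48, -45, 38, 30, 27, 32, 1] -> [48, 38, 30, 32] -> [432, 342, 270, 288] -> [2592, 2052, 1620, 1728]
  [28, -28, -26, 20, -36, -31, 22, 31, -30] -> [28, -28, -26, 20, -36, 22, -30] -> [252, -252, -234, 180, -324, 198, -270] -> [1512, -1512, -1404, 1080, -1944, 1188, -1620]
  [18, -48, 19, 31] -> [18, -48] -> [162, -432] -> [972, -2592]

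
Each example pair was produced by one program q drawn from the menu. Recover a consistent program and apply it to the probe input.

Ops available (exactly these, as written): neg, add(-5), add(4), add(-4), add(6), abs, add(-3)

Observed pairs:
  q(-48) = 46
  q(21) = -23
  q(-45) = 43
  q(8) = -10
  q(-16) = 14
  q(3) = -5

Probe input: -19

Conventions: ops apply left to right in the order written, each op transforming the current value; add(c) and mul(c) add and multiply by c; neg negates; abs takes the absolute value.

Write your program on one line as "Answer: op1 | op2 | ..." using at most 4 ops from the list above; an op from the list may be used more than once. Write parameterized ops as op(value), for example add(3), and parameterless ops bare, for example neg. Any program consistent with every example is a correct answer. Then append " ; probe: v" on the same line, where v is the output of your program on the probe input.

add(6) | neg | add(4) ; probe: 17

Check, running the answer program on each example:
  -48 -> -42 -> 42 -> 46
  21 -> 27 -> -27 -> -23
  -45 -> -39 -> 39 -> 43
  8 -> 14 -> -14 -> -10
  -16 -> -10 -> 10 -> 14
  3 -> 9 -> -9 -> -5
  probe: -19 -> -13 -> 13 -> 17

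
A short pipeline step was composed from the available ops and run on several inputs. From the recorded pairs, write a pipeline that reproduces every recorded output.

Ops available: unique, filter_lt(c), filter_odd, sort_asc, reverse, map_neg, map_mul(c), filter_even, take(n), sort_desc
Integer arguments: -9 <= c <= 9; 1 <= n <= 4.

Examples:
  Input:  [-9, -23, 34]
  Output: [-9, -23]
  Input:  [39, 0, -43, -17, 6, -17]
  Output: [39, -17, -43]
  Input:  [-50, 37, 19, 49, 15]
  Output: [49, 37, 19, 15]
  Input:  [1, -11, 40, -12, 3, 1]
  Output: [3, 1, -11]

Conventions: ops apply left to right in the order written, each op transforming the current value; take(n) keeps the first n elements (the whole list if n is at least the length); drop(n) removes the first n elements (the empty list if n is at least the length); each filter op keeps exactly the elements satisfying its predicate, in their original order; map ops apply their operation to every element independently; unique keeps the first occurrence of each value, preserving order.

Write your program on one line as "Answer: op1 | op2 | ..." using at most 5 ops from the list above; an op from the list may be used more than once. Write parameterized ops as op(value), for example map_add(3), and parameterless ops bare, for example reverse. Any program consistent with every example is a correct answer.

unique | sort_asc | sort_desc | filter_odd

Check, running the answer program on each example:
  [-9, -23, 34] -> [-9, -23, 34] -> [-23, -9, 34] -> [34, -9, -23] -> [-9, -23]
  [39, 0, -43, -17, 6, -17] -> [39, 0, -43, -17, 6] -> [-43, -17, 0, 6, 39] -> [39, 6, 0, -17, -43] -> [39, -17, -43]
  [-50, 37, 19, 49, 15] -> [-50, 37, 19, 49, 15] -> [-50, 15, 19, 37, 49] -> [49, 37, 19, 15, -50] -> [49, 37, 19, 15]
  [1, -11, 40, -12, 3, 1] -> [1, -11, 40, -12, 3] -> [-12, -11, 1, 3, 40] -> [40, 3, 1, -11, -12] -> [3, 1, -11]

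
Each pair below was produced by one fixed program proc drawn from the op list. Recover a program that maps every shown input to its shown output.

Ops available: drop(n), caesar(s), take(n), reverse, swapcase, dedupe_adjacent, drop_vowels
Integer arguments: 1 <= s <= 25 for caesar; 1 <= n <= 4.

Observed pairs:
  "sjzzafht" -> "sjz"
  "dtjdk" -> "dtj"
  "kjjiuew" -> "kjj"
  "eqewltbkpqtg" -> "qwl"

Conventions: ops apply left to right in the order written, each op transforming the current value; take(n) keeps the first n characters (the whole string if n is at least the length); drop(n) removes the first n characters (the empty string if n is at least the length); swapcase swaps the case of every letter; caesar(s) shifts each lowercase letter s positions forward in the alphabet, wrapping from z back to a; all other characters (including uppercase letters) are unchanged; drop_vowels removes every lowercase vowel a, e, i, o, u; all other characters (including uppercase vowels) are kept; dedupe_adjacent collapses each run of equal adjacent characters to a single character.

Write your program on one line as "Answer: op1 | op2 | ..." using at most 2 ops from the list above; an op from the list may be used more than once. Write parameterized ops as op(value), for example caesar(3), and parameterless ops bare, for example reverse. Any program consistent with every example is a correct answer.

drop_vowels | take(3)

Check, running the answer program on each example:
  "sjzzafht" -> "sjzzfht" -> "sjz"
  "dtjdk" -> "dtjdk" -> "dtj"
  "kjjiuew" -> "kjjw" -> "kjj"
  "eqewltbkpqtg" -> "qwltbkpqtg" -> "qwl"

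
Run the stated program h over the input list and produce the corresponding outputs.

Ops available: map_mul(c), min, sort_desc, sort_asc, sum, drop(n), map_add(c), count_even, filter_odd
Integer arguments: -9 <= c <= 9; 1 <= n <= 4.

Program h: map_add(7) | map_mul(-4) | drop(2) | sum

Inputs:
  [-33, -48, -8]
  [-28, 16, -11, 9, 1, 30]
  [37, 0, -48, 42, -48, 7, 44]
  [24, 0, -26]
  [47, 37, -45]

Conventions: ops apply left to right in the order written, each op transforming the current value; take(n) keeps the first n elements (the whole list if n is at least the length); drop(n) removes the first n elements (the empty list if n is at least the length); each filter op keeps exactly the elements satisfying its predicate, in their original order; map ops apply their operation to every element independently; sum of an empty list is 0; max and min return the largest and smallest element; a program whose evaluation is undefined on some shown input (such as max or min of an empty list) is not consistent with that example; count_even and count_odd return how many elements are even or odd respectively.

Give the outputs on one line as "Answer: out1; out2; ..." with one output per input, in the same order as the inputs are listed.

Execution, op by op:
  [-33, -48, -8] -> [-26, -41, -1] -> [104, 164, 4] -> [4] -> 4
  [-28, 16, -11, 9, 1, 30] -> [-21, 23, -4, 16, 8, 37] -> [84, -92, 16, -64, -32, -148] -> [16, -64, -32, -148] -> -228
  [37, 0, -48, 42, -48, 7, 44] -> [44, 7, -41, 49, -41, 14, 51] -> [-176, -28, 164, -196, 164, -56, -204] -> [164, -196, 164, -56, -204] -> -128
  [24, 0, -26] -> [31, 7, -19] -> [-124, -28, 76] -> [76] -> 76
  [47, 37, -45] -> [54, 44, -38] -> [-216, -176, 152] -> [152] -> 152

4; -228; -128; 76; 152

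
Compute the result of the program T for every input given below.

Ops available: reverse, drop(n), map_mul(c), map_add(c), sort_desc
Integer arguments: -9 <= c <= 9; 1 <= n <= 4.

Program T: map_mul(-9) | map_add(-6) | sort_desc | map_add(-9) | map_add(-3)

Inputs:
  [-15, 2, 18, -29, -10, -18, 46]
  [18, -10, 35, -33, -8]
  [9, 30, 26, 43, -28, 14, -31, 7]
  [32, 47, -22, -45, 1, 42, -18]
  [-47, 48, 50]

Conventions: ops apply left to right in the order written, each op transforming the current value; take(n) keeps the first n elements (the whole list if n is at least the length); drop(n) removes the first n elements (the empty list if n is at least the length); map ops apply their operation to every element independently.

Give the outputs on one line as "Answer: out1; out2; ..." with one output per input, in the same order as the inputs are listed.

Execution, op by op:
  [-15, 2, 18, -29, -10, -18, 46] -> [135, -18, -162, 261, 90, 162, -414] -> [129, -24, -168, 255, 84, 156, -420] -> [255, 156, 129, 84, -24, -168, -420] -> [246, 147, 120, 75, -33, -177, -429] -> [243, 144, 117, 72, -36, -180, -432]
  [18, -10, 35, -33, -8] -> [-162, 90, -315, 297, 72] -> [-168, 84, -321, 291, 66] -> [291, 84, 66, -168, -321] -> [282, 75, 57, -177, -330] -> [279, 72, 54, -180, -333]
  [9, 30, 26, 43, -28, 14, -31, 7] -> [-81, -270, -234, -387, 252, -126, 279, -63] -> [-87, -276, -240, -393, 246, -132, 273, -69] -> [273, 246, -69, -87, -132, -240, -276, -393] -> [264, 237, -78, -96, -141, -249, -285, -402] -> [261, 234, -81, -99, -144, -252, -288, -405]
  [32, 47, -22, -45, 1, 42, -18] -> [-288, -423, 198, 405, -9, -378, 162] -> [-294, -429, 192, 399, -15, -384, 156] -> [399, 192, 156, -15, -294, -384, -429] -> [390, 183, 147, -24, -303, -393, -438] -> [387, 180, 144, -27, -306, -396, -441]
  [-47, 48, 50] -> [423, -432, -450] -> [417, -438, -456] -> [417, -438, -456] -> [408, -447, -465] -> [405, -450, -468]

[243, 144, 117, 72, -36, -180, -432]; [279, 72, 54, -180, -333]; [261, 234, -81, -99, -144, -252, -288, -405]; [387, 180, 144, -27, -306, -396, -441]; [405, -450, -468]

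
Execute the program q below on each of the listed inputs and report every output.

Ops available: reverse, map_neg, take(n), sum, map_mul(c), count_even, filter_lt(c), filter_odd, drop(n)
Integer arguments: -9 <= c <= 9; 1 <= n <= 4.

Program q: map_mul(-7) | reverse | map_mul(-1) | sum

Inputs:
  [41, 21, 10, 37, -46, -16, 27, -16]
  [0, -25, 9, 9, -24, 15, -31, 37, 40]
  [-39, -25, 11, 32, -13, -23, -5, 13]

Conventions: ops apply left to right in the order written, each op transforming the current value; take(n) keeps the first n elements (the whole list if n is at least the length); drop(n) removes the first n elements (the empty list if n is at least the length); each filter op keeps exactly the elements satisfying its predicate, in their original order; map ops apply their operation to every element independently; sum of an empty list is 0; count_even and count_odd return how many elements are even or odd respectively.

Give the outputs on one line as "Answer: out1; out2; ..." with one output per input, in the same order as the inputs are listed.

Execution, op by op:
  [41, 21, 10, 37, -46, -16, 27, -16] -> [-287, -147, -70, -259, 322, 112, -189, 112] -> [112, -189, 112, 322, -259, -70, -147, -287] -> [-112, 189, -112, -322, 259, 70, 147, 287] -> 406
  [0, -25, 9, 9, -24, 15, -31, 37, 40] -> [0, 175, -63, -63, 168, -105, 217, -259, -280] -> [-280, -259, 217, -105, 168, -63, -63, 175, 0] -> [280, 259, -217, 105, -168, 63, 63, -175, 0] -> 210
  [-39, -25, 11, 32, -13, -23, -5, 13] -> [273, 175, -77, -224, 91, 161, 35, -91] -> [-91, 35, 161, 91, -224, -77, 175, 273] -> [91, -35, -161, -91, 224, 77, -175, -273] -> -343

406; 210; -343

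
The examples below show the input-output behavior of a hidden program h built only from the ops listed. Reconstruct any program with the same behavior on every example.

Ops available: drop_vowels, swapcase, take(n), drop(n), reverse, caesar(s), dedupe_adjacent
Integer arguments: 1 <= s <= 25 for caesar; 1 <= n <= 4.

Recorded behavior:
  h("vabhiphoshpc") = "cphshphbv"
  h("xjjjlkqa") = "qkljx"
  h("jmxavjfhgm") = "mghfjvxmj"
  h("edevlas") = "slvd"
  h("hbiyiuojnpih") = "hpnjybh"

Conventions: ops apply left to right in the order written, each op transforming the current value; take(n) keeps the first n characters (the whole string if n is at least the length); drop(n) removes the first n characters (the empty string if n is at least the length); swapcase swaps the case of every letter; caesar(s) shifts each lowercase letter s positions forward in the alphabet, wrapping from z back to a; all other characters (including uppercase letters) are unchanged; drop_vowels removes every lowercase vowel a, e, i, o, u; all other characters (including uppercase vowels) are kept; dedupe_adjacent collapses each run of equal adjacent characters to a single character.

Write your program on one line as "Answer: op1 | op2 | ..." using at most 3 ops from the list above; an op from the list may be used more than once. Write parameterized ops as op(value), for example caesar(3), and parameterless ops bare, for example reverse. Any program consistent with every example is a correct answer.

dedupe_adjacent | drop_vowels | reverse

Check, running the answer program on each example:
  "vabhiphoshpc" -> "vabhiphoshpc" -> "vbhphshpc" -> "cphshphbv"
  "xjjjlkqa" -> "xjlkqa" -> "xjlkq" -> "qkljx"
  "jmxavjfhgm" -> "jmxavjfhgm" -> "jmxvjfhgm" -> "mghfjvxmj"
  "edevlas" -> "edevlas" -> "dvls" -> "slvd"
  "hbiyiuojnpih" -> "hbiyiuojnpih" -> "hbyjnph" -> "hpnjybh"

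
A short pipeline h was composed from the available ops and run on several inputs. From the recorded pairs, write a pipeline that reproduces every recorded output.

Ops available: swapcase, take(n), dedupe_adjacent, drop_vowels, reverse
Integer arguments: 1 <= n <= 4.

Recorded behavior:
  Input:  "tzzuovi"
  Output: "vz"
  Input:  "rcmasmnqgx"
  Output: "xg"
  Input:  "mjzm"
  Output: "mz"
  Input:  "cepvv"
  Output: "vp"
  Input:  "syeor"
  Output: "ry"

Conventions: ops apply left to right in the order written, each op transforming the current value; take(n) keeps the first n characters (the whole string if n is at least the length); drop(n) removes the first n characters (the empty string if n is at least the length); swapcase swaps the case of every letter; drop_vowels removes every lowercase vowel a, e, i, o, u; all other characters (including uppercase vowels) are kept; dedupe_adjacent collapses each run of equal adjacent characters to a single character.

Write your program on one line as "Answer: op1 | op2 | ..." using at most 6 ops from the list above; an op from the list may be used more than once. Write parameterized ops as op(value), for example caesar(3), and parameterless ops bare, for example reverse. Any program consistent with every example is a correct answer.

swapcase | reverse | dedupe_adjacent | swapcase | drop_vowels | take(2)

Check, running the answer program on each example:
  "tzzuovi" -> "TZZUOVI" -> "IVOUZZT" -> "IVOUZT" -> "ivouzt" -> "vzt" -> "vz"
  "rcmasmnqgx" -> "RCMASMNQGX" -> "XGQNMSAMCR" -> "XGQNMSAMCR" -> "xgqnmsamcr" -> "xgqnmsmcr" -> "xg"
  "mjzm" -> "MJZM" -> "MZJM" -> "MZJM" -> "mzjm" -> "mzjm" -> "mz"
  "cepvv" -> "CEPVV" -> "VVPEC" -> "VPEC" -> "vpec" -> "vpc" -> "vp"
  "syeor" -> "SYEOR" -> "ROEYS" -> "ROEYS" -> "roeys" -> "rys" -> "ry"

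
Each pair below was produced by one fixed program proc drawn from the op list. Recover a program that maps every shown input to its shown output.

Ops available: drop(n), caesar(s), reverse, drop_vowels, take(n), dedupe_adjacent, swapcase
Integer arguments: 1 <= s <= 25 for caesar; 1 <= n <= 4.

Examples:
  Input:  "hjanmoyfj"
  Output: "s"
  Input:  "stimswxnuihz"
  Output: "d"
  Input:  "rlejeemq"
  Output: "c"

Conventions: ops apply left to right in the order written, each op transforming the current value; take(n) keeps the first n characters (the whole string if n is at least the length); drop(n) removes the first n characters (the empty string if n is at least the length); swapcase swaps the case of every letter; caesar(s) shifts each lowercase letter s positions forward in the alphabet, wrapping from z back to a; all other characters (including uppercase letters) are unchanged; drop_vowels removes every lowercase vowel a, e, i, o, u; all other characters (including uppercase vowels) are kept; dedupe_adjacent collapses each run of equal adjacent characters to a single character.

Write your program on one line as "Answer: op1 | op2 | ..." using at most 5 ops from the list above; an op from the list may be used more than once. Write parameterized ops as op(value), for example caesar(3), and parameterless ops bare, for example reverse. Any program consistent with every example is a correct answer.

caesar(8) | dedupe_adjacent | take(4) | take(1) | caesar(3)

Check, running the answer program on each example:
  "hjanmoyfj" -> "privuwgnr" -> "privuwgnr" -> "priv" -> "p" -> "s"
  "stimswxnuihz" -> "abquaefvcqph" -> "abquaefvcqph" -> "abqu" -> "a" -> "d"
  "rlejeemq" -> "ztmrmmuy" -> "ztmrmuy" -> "ztmr" -> "z" -> "c"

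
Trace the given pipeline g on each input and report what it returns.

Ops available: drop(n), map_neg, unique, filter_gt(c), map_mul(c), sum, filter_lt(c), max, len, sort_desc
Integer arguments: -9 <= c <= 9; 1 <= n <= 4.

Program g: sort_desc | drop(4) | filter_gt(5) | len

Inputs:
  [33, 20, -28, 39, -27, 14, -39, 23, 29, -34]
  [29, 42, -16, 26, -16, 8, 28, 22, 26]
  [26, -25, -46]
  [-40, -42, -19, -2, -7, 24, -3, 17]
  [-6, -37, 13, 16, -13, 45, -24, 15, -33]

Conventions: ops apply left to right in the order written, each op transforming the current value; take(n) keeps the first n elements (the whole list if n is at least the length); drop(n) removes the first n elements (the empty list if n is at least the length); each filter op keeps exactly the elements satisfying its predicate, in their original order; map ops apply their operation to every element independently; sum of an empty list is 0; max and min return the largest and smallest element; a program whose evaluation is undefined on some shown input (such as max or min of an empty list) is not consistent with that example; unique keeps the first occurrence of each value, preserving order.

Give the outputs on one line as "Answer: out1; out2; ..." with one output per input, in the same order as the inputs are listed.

Execution, op by op:
  [33, 20, -28, 39, -27, 14, -39, 23, 29, -34] -> [39, 33, 29, 23, 20, 14, -27, -28, -34, -39] -> [20, 14, -27, -28, -34, -39] -> [20, 14] -> 2
  [29, 42, -16, 26, -16, 8, 28, 22, 26] -> [42, 29, 28, 26, 26, 22, 8, -16, -16] -> [26, 22, 8, -16, -16] -> [26, 22, 8] -> 3
  [26, -25, -46] -> [26, -25, -46] -> [] -> [] -> 0
  [-40, -42, -19, -2, -7, 24, -3, 17] -> [24, 17, -2, -3, -7, -19, -40, -42] -> [-7, -19, -40, -42] -> [] -> 0
  [-6, -37, 13, 16, -13, 45, -24, 15, -33] -> [45, 16, 15, 13, -6, -13, -24, -33, -37] -> [-6, -13, -24, -33, -37] -> [] -> 0

2; 3; 0; 0; 0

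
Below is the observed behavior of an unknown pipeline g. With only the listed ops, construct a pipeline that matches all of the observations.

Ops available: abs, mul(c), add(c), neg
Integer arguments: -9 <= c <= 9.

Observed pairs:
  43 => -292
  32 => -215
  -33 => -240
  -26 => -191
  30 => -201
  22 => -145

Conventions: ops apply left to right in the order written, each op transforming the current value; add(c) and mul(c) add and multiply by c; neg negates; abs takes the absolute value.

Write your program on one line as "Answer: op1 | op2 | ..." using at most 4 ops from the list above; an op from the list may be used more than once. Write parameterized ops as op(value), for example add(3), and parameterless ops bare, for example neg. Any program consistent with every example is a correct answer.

mul(-7) | add(9) | abs | neg

Check, running the answer program on each example:
  43 -> -301 -> -292 -> 292 -> -292
  32 -> -224 -> -215 -> 215 -> -215
  -33 -> 231 -> 240 -> 240 -> -240
  -26 -> 182 -> 191 -> 191 -> -191
  30 -> -210 -> -201 -> 201 -> -201
  22 -> -154 -> -145 -> 145 -> -145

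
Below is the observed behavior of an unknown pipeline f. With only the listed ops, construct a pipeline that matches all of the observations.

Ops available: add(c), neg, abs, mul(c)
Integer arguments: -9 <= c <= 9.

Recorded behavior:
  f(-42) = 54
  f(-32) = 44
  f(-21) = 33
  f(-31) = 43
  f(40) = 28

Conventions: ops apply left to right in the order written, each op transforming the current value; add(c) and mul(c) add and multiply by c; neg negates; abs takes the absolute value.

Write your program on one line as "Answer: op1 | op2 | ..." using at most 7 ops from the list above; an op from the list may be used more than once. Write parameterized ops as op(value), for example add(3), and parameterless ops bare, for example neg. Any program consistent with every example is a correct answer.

neg | add(-1) | add(6) | neg | add(-7) | abs

Check, running the answer program on each example:
  -42 -> 42 -> 41 -> 47 -> -47 -> -54 -> 54
  -32 -> 32 -> 31 -> 37 -> -37 -> -44 -> 44
  -21 -> 21 -> 20 -> 26 -> -26 -> -33 -> 33
  -31 -> 31 -> 30 -> 36 -> -36 -> -43 -> 43
  40 -> -40 -> -41 -> -35 -> 35 -> 28 -> 28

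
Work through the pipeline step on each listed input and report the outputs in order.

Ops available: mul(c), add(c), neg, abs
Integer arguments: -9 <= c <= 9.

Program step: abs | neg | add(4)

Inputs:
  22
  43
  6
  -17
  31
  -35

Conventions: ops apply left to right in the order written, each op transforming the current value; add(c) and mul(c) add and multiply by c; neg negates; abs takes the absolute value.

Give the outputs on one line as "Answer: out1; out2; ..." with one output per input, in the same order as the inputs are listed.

-18; -39; -2; -13; -27; -31

Execution, op by op:
  22 -> 22 -> -22 -> -18
  43 -> 43 -> -43 -> -39
  6 -> 6 -> -6 -> -2
  -17 -> 17 -> -17 -> -13
  31 -> 31 -> -31 -> -27
  -35 -> 35 -> -35 -> -31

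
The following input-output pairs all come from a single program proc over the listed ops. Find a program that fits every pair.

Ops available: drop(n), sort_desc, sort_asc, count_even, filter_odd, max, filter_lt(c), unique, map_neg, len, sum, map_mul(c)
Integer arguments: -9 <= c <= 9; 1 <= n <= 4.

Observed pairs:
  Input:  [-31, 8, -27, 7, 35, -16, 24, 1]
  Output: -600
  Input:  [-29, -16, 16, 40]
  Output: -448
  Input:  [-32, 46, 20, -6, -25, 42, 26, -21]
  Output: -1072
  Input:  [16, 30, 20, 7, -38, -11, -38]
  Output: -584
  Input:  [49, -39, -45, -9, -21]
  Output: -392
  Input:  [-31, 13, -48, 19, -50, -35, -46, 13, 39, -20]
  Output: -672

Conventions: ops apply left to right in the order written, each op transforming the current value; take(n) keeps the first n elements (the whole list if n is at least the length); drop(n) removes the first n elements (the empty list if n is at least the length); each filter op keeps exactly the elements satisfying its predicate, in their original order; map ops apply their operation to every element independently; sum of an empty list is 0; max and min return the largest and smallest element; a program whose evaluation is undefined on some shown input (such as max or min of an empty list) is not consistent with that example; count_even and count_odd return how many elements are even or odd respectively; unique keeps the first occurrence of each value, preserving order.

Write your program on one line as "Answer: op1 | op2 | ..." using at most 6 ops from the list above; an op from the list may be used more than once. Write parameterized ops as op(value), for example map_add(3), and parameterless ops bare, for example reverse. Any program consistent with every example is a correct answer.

map_mul(8) | map_neg | sort_asc | filter_lt(-3) | sum

Check, running the answer program on each example:
  [-31, 8, -27, 7, 35, -16, 24, 1] -> [-248, 64, -216, 56, 280, -128, 192, 8] -> [248, -64, 216, -56, -280, 128, -192, -8] -> [-280, -192, -64, -56, -8, 128, 216, 248] -> [-280, -192, -64, -56, -8] -> -600
  [-29, -16, 16, 40] -> [-232, -128, 128, 320] -> [232, 128, -128, -320] -> [-320, -128, 128, 232] -> [-320, -128] -> -448
  [-32, 46, 20, -6, -25, 42, 26, -21] -> [-256, 368, 160, -48, -200, 336, 208, -168] -> [256, -368, -160, 48, 200, -336, -208, 168] -> [-368, -336, -208, -160, 48, 168, 200, 256] -> [-368, -336, -208, -160] -> -1072
  [16, 30, 20, 7, -38, -11, -38] -> [128, 240, 160, 56, -304, -88, -304] -> [-128, -240, -160, -56, 304, 88, 304] -> [-240, -160, -128, -56, 88, 304, 304] -> [-240, -160, -128, -56] -> -584
  [49, -39, -45, -9, -21] -> [392, -312, -360, -72, -168] -> [-392, 312, 360, 72, 168] -> [-392, 72, 168, 312, 360] -> [-392] -> -392
  [-31, 13, -48, 19, -50, -35, -46, 13, 39, -20] -> [-248, 104, -384, 152, -400, -280, -368, 104, 312, -160] -> [248, -104, 384, -152, 400, 280, 368, -104, -312, 160] -> [-312, -152, -104, -104, 160, 248, 280, 368, 384, 400] -> [-312, -152, -104, -104] -> -672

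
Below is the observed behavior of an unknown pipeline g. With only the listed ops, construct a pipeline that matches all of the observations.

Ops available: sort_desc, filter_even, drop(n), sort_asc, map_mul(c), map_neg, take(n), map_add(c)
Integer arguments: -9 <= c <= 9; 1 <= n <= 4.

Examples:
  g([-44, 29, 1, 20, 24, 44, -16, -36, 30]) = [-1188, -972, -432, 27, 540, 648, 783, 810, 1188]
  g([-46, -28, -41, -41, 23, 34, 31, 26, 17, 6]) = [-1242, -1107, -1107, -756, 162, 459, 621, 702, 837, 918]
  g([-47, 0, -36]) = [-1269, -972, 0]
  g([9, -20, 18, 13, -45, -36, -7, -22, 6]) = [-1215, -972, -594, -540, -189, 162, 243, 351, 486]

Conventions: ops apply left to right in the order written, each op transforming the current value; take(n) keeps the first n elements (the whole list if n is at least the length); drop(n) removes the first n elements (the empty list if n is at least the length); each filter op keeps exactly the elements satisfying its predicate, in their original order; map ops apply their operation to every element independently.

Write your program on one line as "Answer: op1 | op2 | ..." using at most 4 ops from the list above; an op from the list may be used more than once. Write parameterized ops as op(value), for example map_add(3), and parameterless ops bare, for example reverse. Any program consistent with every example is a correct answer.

map_mul(-3) | map_neg | map_mul(9) | sort_asc

Check, running the answer program on each example:
  [-44, 29, 1, 20, 24, 44, -16, -36, 30] -> [132, -87, -3, -60, -72, -132, 48, 108, -90] -> [-132, 87, 3, 60, 72, 132, -48, -108, 90] -> [-1188, 783, 27, 540, 648, 1188, -432, -972, 810] -> [-1188, -972, -432, 27, 540, 648, 783, 810, 1188]
  [-46, -28, -41, -41, 23, 34, 31, 26, 17, 6] -> [138, 84, 123, 123, -69, -102, -93, -78, -51, -18] -> [-138, -84, -123, -123, 69, 102, 93, 78, 51, 18] -> [-1242, -756, -1107, -1107, 621, 918, 837, 702, 459, 162] -> [-1242, -1107, -1107, -756, 162, 459, 621, 702, 837, 918]
  [-47, 0, -36] -> [141, 0, 108] -> [-141, 0, -108] -> [-1269, 0, -972] -> [-1269, -972, 0]
  [9, -20, 18, 13, -45, -36, -7, -22, 6] -> [-27, 60, -54, -39, 135, 108, 21, 66, -18] -> [27, -60, 54, 39, -135, -108, -21, -66, 18] -> [243, -540, 486, 351, -1215, -972, -189, -594, 162] -> [-1215, -972, -594, -540, -189, 162, 243, 351, 486]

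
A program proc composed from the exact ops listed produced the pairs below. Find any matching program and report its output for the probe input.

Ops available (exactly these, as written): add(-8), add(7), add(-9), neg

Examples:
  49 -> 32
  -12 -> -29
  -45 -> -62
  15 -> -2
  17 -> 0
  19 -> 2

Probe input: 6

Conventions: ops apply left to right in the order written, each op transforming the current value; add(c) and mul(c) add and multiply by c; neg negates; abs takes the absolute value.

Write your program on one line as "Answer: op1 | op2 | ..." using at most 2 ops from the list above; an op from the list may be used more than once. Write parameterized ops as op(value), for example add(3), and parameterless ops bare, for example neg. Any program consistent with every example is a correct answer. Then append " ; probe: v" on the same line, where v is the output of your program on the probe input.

add(-8) | add(-9) ; probe: -11

Check, running the answer program on each example:
  49 -> 41 -> 32
  -12 -> -20 -> -29
  -45 -> -53 -> -62
  15 -> 7 -> -2
  17 -> 9 -> 0
  19 -> 11 -> 2
  probe: 6 -> -2 -> -11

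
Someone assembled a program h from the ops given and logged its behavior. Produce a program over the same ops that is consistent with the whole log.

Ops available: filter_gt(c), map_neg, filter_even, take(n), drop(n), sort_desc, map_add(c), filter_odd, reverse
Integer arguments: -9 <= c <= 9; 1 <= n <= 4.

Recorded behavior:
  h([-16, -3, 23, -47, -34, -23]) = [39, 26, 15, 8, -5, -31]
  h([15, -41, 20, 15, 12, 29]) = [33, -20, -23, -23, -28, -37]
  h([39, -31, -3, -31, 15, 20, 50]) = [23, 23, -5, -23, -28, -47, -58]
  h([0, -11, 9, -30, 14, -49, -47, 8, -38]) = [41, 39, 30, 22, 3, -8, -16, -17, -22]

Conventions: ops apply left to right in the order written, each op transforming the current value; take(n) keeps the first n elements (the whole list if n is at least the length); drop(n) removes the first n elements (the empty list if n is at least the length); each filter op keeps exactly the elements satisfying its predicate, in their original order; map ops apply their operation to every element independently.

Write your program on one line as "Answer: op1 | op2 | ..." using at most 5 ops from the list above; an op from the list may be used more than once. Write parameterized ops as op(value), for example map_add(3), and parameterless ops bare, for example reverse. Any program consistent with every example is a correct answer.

sort_desc | reverse | map_add(8) | map_neg

Check, running the answer program on each example:
  [-16, -3, 23, -47, -34, -23] -> [23, -3, -16, -23, -34, -47] -> [-47, -34, -23, -16, -3, 23] -> [-39, -26, -15, -8, 5, 31] -> [39, 26, 15, 8, -5, -31]
  [15, -41, 20, 15, 12, 29] -> [29, 20, 15, 15, 12, -41] -> [-41, 12, 15, 15, 20, 29] -> [-33, 20, 23, 23, 28, 37] -> [33, -20, -23, -23, -28, -37]
  [39, -31, -3, -31, 15, 20, 50] -> [50, 39, 20, 15, -3, -31, -31] -> [-31, -31, -3, 15, 20, 39, 50] -> [-23, -23, 5, 23, 28, 47, 58] -> [23, 23, -5, -23, -28, -47, -58]
  [0, -11, 9, -30, 14, -49, -47, 8, -38] -> [14, 9, 8, 0, -11, -30, -38, -47, -49] -> [-49, -47, -38, -30, -11, 0, 8, 9, 14] -> [-41, -39, -30, -22, -3, 8, 16, 17, 22] -> [41, 39, 30, 22, 3, -8, -16, -17, -22]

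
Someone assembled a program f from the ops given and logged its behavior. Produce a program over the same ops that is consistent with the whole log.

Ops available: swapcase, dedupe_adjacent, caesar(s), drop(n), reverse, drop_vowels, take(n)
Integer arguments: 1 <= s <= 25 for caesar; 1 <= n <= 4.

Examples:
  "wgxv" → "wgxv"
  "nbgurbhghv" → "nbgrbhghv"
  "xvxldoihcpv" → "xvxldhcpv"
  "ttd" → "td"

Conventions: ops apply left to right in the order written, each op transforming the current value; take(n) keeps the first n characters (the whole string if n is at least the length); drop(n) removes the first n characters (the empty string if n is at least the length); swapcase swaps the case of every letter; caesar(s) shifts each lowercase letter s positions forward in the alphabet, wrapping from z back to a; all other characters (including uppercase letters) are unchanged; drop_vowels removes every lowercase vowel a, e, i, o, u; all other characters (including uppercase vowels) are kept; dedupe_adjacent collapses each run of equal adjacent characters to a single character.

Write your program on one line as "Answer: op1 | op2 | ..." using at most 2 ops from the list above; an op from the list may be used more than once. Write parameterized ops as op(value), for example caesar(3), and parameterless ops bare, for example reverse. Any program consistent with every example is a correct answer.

dedupe_adjacent | drop_vowels

Check, running the answer program on each example:
  "wgxv" -> "wgxv" -> "wgxv"
  "nbgurbhghv" -> "nbgurbhghv" -> "nbgrbhghv"
  "xvxldoihcpv" -> "xvxldoihcpv" -> "xvxldhcpv"
  "ttd" -> "td" -> "td"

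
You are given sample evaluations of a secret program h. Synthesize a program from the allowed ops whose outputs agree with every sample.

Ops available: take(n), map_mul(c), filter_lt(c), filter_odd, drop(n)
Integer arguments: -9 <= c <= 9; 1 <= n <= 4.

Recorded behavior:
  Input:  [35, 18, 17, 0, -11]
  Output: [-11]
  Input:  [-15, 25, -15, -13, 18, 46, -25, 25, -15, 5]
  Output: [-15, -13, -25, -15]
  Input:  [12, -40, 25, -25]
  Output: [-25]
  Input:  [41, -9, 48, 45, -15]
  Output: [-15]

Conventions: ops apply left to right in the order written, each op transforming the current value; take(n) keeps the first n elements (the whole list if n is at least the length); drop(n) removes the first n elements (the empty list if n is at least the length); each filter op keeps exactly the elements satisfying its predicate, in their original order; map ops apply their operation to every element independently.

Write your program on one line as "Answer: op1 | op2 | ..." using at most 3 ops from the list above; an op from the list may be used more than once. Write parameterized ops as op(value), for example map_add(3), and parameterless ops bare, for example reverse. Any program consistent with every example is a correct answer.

filter_lt(3) | drop(1)

Check, running the answer program on each example:
  [35, 18, 17, 0, -11] -> [0, -11] -> [-11]
  [-15, 25, -15, -13, 18, 46, -25, 25, -15, 5] -> [-15, -15, -13, -25, -15] -> [-15, -13, -25, -15]
  [12, -40, 25, -25] -> [-40, -25] -> [-25]
  [41, -9, 48, 45, -15] -> [-9, -15] -> [-15]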